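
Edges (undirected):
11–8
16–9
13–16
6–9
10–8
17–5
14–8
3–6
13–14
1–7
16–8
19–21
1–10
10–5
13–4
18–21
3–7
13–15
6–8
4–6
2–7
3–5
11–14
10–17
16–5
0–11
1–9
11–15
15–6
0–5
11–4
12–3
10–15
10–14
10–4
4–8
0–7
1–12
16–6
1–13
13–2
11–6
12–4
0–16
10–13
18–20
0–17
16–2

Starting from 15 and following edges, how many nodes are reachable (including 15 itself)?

18

BFS from 15 visits: 15, 6, 10, 11, 13, 3, 4, 8, 9, 16, 1, 5, 14, 17, 0, 2, 7, 12
Reachable nodes: 18 of 22 total.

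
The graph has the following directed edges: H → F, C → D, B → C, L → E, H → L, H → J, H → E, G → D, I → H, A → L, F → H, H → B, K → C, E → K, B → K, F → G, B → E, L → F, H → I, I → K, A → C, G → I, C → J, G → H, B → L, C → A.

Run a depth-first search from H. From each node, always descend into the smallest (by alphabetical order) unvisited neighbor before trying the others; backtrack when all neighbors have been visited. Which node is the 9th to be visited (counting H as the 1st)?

Visit H
H → B
B → C
C → A
A → L
L → E
E → K
L → F
F → G
G → D
G → I
C → J

Visit order: H, B, C, A, L, E, K, F, G, D, I, J

G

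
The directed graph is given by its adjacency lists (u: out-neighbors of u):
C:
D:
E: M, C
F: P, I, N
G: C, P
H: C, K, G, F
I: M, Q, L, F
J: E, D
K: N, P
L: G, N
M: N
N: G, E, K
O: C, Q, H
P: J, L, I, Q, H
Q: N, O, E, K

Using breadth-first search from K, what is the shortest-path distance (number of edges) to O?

3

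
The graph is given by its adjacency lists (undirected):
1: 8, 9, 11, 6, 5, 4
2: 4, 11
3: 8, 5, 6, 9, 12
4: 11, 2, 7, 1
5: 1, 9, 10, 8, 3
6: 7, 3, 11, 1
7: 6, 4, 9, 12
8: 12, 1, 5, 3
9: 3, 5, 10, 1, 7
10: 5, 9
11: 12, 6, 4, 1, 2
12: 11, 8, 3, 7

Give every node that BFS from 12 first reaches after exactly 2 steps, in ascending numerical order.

Level 0: 12
Level 1: 3, 7, 8, 11
Level 2: 1, 2, 4, 5, 6, 9
Level 3: 10

1, 2, 4, 5, 6, 9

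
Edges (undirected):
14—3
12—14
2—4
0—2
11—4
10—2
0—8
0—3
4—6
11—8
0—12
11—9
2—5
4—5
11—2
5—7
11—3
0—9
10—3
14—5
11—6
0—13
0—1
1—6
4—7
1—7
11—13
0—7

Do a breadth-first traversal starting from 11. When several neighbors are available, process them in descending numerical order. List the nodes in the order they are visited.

Visit 11; enqueue 13, 9, 8, 6, 4, 3, 2 → queue [13, 9, 8, 6, 4, 3, 2]
Visit 13; enqueue 0 → queue [9, 8, 6, 4, 3, 2, 0]
Visit 9 → queue [8, 6, 4, 3, 2, 0]
Visit 8 → queue [6, 4, 3, 2, 0]
Visit 6; enqueue 1 → queue [4, 3, 2, 0, 1]
Visit 4; enqueue 7, 5 → queue [3, 2, 0, 1, 7, 5]
Visit 3; enqueue 14, 10 → queue [2, 0, 1, 7, 5, 14, 10]
Visit 2 → queue [0, 1, 7, 5, 14, 10]
Visit 0; enqueue 12 → queue [1, 7, 5, 14, 10, 12]
Visit 1 → queue [7, 5, 14, 10, 12]
Visit 7 → queue [5, 14, 10, 12]
Visit 5 → queue [14, 10, 12]
Visit 14 → queue [10, 12]
Visit 10 → queue [12]
Visit 12 → queue []

11, 13, 9, 8, 6, 4, 3, 2, 0, 1, 7, 5, 14, 10, 12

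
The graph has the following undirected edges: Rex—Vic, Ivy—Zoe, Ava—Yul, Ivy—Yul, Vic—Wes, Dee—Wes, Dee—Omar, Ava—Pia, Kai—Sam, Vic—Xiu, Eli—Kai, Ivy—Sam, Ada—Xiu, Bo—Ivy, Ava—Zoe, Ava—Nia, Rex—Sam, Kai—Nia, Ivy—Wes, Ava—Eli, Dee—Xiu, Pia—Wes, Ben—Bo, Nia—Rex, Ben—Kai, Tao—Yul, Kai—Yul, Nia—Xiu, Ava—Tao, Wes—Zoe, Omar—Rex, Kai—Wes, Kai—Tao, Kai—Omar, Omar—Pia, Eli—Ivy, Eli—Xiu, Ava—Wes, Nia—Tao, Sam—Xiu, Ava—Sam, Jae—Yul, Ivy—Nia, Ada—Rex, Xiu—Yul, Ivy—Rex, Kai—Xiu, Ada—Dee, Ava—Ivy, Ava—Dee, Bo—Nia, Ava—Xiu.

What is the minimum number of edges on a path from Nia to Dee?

Level 0: Nia
Level 1: Ava, Bo, Ivy, Kai, Rex, Tao, Xiu
Level 2: Ada, Ben, Dee, Eli, Omar, Pia, Sam, Vic, Wes, Yul, Zoe
Level 3: Jae
Dee first appears at level 2.

2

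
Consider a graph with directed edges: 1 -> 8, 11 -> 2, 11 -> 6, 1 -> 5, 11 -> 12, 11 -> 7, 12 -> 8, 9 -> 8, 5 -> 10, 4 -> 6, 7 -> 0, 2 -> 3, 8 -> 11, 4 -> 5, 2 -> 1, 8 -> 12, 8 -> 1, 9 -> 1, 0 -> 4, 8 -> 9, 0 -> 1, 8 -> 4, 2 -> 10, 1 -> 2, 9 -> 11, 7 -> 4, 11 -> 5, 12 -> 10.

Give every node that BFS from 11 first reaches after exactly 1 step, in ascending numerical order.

2, 5, 6, 7, 12

Level 0: 11
Level 1: 2, 5, 6, 7, 12
Level 2: 0, 1, 3, 4, 8, 10
Level 3: 9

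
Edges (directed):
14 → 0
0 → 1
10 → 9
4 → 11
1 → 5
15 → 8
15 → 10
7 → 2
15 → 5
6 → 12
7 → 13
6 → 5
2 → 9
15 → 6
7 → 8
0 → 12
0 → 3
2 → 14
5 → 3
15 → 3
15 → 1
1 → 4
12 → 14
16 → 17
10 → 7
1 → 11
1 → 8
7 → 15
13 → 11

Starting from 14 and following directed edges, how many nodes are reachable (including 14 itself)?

9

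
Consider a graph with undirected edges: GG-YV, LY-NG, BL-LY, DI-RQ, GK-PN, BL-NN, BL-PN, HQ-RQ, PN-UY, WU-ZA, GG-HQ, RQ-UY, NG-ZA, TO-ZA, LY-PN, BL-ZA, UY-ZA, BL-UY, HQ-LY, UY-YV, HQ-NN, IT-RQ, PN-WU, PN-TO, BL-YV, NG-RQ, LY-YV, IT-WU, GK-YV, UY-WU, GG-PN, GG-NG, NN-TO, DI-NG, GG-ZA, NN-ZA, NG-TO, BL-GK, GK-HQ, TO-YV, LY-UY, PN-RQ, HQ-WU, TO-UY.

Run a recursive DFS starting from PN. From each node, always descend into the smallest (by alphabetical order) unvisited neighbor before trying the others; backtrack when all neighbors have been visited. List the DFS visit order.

Visit PN
PN → BL
BL → GK
GK → HQ
HQ → GG
GG → NG
NG → DI
DI → RQ
RQ → IT
IT → WU
WU → UY
UY → LY
LY → YV
YV → TO
TO → NN
NN → ZA

PN, BL, GK, HQ, GG, NG, DI, RQ, IT, WU, UY, LY, YV, TO, NN, ZA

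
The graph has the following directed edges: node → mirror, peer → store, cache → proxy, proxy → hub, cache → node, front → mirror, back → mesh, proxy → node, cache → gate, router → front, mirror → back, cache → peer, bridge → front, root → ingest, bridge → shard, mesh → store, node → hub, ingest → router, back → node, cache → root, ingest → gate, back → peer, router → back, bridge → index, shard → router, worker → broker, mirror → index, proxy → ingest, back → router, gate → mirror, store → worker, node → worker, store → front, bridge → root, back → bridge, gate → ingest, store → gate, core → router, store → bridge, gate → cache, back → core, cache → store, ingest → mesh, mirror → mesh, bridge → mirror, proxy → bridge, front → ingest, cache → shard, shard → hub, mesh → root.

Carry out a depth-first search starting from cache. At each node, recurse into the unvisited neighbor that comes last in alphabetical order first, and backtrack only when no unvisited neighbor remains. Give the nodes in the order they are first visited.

cache store worker broker gate mirror mesh root ingest router front back peer node hub core bridge shard index proxy

Visit cache
cache → store
store → worker
worker → broker
store → gate
gate → mirror
mirror → mesh
mesh → root
root → ingest
ingest → router
router → front
router → back
back → peer
back → node
node → hub
back → core
back → bridge
bridge → shard
bridge → index
cache → proxy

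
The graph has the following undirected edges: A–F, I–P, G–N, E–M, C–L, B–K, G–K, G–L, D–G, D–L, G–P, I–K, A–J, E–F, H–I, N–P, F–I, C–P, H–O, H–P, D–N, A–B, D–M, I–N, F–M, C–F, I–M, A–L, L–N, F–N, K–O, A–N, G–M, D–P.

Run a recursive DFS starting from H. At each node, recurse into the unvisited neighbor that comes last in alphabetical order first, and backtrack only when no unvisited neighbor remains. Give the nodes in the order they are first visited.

H -> P -> N -> L -> G -> M -> I -> K -> O -> B -> A -> J -> F -> E -> C -> D

Visit H
H → P
P → N
N → L
L → G
G → M
M → I
I → K
K → O
K → B
B → A
A → J
A → F
F → E
F → C
M → D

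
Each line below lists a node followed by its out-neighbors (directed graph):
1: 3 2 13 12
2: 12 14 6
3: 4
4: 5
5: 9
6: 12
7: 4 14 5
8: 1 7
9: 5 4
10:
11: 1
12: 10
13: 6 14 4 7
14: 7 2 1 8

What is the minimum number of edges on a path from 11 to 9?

5

Level 0: 11
Level 1: 1
Level 2: 2, 3, 12, 13
Level 3: 4, 6, 7, 10, 14
Level 4: 5, 8
Level 5: 9
9 first appears at level 5.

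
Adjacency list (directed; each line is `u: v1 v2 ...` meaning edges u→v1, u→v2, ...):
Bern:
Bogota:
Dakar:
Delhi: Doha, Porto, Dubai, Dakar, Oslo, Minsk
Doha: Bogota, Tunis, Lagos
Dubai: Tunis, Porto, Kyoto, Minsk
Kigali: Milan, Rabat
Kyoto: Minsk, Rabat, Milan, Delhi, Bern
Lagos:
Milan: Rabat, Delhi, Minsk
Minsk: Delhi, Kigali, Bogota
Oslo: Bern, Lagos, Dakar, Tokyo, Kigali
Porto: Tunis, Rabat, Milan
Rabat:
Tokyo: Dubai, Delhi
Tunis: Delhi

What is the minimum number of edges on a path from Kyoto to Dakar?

Level 0: Kyoto
Level 1: Bern, Delhi, Milan, Minsk, Rabat
Level 2: Bogota, Dakar, Doha, Dubai, Kigali, Oslo, Porto
Level 3: Lagos, Tokyo, Tunis
Dakar first appears at level 2.

2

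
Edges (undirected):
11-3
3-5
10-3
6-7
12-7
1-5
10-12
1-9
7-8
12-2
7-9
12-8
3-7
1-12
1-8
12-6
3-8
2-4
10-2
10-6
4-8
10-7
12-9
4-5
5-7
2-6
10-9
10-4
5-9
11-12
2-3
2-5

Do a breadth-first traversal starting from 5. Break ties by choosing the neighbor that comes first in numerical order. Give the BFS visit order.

5 -> 1 -> 2 -> 3 -> 4 -> 7 -> 9 -> 8 -> 12 -> 6 -> 10 -> 11

Visit 5; enqueue 1, 2, 3, 4, 7, 9 → queue [1, 2, 3, 4, 7, 9]
Visit 1; enqueue 8, 12 → queue [2, 3, 4, 7, 9, 8, 12]
Visit 2; enqueue 6, 10 → queue [3, 4, 7, 9, 8, 12, 6, 10]
Visit 3; enqueue 11 → queue [4, 7, 9, 8, 12, 6, 10, 11]
Visit 4 → queue [7, 9, 8, 12, 6, 10, 11]
Visit 7 → queue [9, 8, 12, 6, 10, 11]
Visit 9 → queue [8, 12, 6, 10, 11]
Visit 8 → queue [12, 6, 10, 11]
Visit 12 → queue [6, 10, 11]
Visit 6 → queue [10, 11]
Visit 10 → queue [11]
Visit 11 → queue []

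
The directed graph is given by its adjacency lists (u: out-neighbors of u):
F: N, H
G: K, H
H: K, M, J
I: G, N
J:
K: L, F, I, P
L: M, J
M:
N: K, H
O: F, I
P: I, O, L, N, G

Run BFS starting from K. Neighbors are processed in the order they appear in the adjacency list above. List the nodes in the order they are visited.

K, L, F, I, P, M, J, N, H, G, O

Visit K; enqueue L, F, I, P → queue [L, F, I, P]
Visit L; enqueue M, J → queue [F, I, P, M, J]
Visit F; enqueue N, H → queue [I, P, M, J, N, H]
Visit I; enqueue G → queue [P, M, J, N, H, G]
Visit P; enqueue O → queue [M, J, N, H, G, O]
Visit M → queue [J, N, H, G, O]
Visit J → queue [N, H, G, O]
Visit N → queue [H, G, O]
Visit H → queue [G, O]
Visit G → queue [O]
Visit O → queue []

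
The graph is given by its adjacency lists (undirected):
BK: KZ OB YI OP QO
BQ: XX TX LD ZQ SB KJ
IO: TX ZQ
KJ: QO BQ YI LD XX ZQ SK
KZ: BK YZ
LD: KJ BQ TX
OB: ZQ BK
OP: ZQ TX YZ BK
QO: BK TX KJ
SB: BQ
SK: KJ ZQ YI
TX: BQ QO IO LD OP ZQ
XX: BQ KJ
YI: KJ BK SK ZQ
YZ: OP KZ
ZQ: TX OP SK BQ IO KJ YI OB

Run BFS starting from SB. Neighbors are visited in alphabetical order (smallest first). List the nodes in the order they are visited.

Visit SB; enqueue BQ → queue [BQ]
Visit BQ; enqueue KJ, LD, TX, XX, ZQ → queue [KJ, LD, TX, XX, ZQ]
Visit KJ; enqueue QO, SK, YI → queue [LD, TX, XX, ZQ, QO, SK, YI]
Visit LD → queue [TX, XX, ZQ, QO, SK, YI]
Visit TX; enqueue IO, OP → queue [XX, ZQ, QO, SK, YI, IO, OP]
Visit XX → queue [ZQ, QO, SK, YI, IO, OP]
Visit ZQ; enqueue OB → queue [QO, SK, YI, IO, OP, OB]
Visit QO; enqueue BK → queue [SK, YI, IO, OP, OB, BK]
Visit SK → queue [YI, IO, OP, OB, BK]
Visit YI → queue [IO, OP, OB, BK]
Visit IO → queue [OP, OB, BK]
Visit OP; enqueue YZ → queue [OB, BK, YZ]
Visit OB → queue [BK, YZ]
Visit BK; enqueue KZ → queue [YZ, KZ]
Visit YZ → queue [KZ]
Visit KZ → queue []

SB BQ KJ LD TX XX ZQ QO SK YI IO OP OB BK YZ KZ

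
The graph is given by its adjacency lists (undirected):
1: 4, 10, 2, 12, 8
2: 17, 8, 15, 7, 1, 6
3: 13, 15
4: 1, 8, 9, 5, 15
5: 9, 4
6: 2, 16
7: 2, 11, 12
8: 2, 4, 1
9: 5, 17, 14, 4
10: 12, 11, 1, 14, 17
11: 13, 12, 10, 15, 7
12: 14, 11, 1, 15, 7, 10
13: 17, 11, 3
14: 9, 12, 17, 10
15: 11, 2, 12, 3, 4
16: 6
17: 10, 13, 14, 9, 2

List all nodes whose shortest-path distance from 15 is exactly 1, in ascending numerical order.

2, 3, 4, 11, 12

Level 0: 15
Level 1: 2, 3, 4, 11, 12
Level 2: 1, 5, 6, 7, 8, 9, 10, 13, 14, 17
Level 3: 16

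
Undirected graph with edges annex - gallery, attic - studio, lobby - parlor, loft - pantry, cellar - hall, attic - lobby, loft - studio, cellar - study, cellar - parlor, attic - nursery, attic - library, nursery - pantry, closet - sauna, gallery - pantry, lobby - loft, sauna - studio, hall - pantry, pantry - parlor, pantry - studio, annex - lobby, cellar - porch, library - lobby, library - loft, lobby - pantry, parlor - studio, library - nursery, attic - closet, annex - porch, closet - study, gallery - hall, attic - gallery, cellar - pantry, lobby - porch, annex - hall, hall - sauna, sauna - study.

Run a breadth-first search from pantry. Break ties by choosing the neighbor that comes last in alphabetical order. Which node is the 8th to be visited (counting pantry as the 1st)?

gallery

Visit pantry; enqueue studio, parlor, nursery, loft, lobby, hall, gallery, cellar → queue [studio, parlor, nursery, loft, lobby, hall, gallery, cellar]
Visit studio; enqueue sauna, attic → queue [parlor, nursery, loft, lobby, hall, gallery, cellar, sauna, attic]
Visit parlor → queue [nursery, loft, lobby, hall, gallery, cellar, sauna, attic]
Visit nursery; enqueue library → queue [loft, lobby, hall, gallery, cellar, sauna, attic, library]
Visit loft → queue [lobby, hall, gallery, cellar, sauna, attic, library]
Visit lobby; enqueue porch, annex → queue [hall, gallery, cellar, sauna, attic, library, porch, annex]
Visit hall → queue [gallery, cellar, sauna, attic, library, porch, annex]
Visit gallery → queue [cellar, sauna, attic, library, porch, annex]
Visit cellar; enqueue study → queue [sauna, attic, library, porch, annex, study]
Visit sauna; enqueue closet → queue [attic, library, porch, annex, study, closet]
Visit attic → queue [library, porch, annex, study, closet]
Visit library → queue [porch, annex, study, closet]
Visit porch → queue [annex, study, closet]
Visit annex → queue [study, closet]
Visit study → queue [closet]
Visit closet → queue []

Visit order: pantry, studio, parlor, nursery, loft, lobby, hall, gallery, cellar, sauna, attic, library, porch, annex, study, closet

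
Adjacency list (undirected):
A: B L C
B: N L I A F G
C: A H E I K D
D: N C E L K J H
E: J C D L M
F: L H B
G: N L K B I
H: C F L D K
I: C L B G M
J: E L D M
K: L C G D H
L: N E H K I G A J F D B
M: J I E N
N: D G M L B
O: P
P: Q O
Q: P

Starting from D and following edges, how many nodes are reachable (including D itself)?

BFS from D visits: D, N, C, E, L, K, J, H, G, M, B, A, I, F
Reachable nodes: 14 of 17 total.

14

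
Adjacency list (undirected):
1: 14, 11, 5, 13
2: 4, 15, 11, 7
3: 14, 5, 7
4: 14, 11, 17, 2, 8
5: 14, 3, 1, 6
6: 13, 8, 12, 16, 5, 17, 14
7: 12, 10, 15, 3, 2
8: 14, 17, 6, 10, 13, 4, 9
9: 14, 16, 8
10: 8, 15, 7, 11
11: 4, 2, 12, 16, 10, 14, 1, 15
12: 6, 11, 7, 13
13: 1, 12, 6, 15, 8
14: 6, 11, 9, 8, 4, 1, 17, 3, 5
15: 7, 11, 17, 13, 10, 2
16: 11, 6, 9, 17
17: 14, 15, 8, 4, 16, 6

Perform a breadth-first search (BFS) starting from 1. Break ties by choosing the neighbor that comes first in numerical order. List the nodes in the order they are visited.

Visit 1; enqueue 5, 11, 13, 14 → queue [5, 11, 13, 14]
Visit 5; enqueue 3, 6 → queue [11, 13, 14, 3, 6]
Visit 11; enqueue 2, 4, 10, 12, 15, 16 → queue [13, 14, 3, 6, 2, 4, 10, 12, 15, 16]
Visit 13; enqueue 8 → queue [14, 3, 6, 2, 4, 10, 12, 15, 16, 8]
Visit 14; enqueue 9, 17 → queue [3, 6, 2, 4, 10, 12, 15, 16, 8, 9, 17]
Visit 3; enqueue 7 → queue [6, 2, 4, 10, 12, 15, 16, 8, 9, 17, 7]
Visit 6 → queue [2, 4, 10, 12, 15, 16, 8, 9, 17, 7]
Visit 2 → queue [4, 10, 12, 15, 16, 8, 9, 17, 7]
Visit 4 → queue [10, 12, 15, 16, 8, 9, 17, 7]
Visit 10 → queue [12, 15, 16, 8, 9, 17, 7]
Visit 12 → queue [15, 16, 8, 9, 17, 7]
Visit 15 → queue [16, 8, 9, 17, 7]
Visit 16 → queue [8, 9, 17, 7]
Visit 8 → queue [9, 17, 7]
Visit 9 → queue [17, 7]
Visit 17 → queue [7]
Visit 7 → queue []

1 → 5 → 11 → 13 → 14 → 3 → 6 → 2 → 4 → 10 → 12 → 15 → 16 → 8 → 9 → 17 → 7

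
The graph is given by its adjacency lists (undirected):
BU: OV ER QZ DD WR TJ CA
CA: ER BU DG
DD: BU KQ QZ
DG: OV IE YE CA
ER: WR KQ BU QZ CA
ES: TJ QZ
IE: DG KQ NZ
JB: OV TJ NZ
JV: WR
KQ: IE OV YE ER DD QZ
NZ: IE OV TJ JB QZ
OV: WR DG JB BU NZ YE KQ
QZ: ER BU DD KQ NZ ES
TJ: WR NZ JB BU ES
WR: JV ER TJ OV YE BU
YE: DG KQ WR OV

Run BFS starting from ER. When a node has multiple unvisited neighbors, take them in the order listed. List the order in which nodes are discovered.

Visit ER; enqueue WR, KQ, BU, QZ, CA → queue [WR, KQ, BU, QZ, CA]
Visit WR; enqueue JV, TJ, OV, YE → queue [KQ, BU, QZ, CA, JV, TJ, OV, YE]
Visit KQ; enqueue IE, DD → queue [BU, QZ, CA, JV, TJ, OV, YE, IE, DD]
Visit BU → queue [QZ, CA, JV, TJ, OV, YE, IE, DD]
Visit QZ; enqueue NZ, ES → queue [CA, JV, TJ, OV, YE, IE, DD, NZ, ES]
Visit CA; enqueue DG → queue [JV, TJ, OV, YE, IE, DD, NZ, ES, DG]
Visit JV → queue [TJ, OV, YE, IE, DD, NZ, ES, DG]
Visit TJ; enqueue JB → queue [OV, YE, IE, DD, NZ, ES, DG, JB]
Visit OV → queue [YE, IE, DD, NZ, ES, DG, JB]
Visit YE → queue [IE, DD, NZ, ES, DG, JB]
Visit IE → queue [DD, NZ, ES, DG, JB]
Visit DD → queue [NZ, ES, DG, JB]
Visit NZ → queue [ES, DG, JB]
Visit ES → queue [DG, JB]
Visit DG → queue [JB]
Visit JB → queue []

ER, WR, KQ, BU, QZ, CA, JV, TJ, OV, YE, IE, DD, NZ, ES, DG, JB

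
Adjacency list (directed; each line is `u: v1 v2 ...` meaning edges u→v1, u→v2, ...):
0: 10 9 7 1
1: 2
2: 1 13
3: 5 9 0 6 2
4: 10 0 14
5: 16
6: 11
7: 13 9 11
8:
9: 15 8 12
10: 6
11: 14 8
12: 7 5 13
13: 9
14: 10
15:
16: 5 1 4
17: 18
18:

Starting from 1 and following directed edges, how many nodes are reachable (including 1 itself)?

16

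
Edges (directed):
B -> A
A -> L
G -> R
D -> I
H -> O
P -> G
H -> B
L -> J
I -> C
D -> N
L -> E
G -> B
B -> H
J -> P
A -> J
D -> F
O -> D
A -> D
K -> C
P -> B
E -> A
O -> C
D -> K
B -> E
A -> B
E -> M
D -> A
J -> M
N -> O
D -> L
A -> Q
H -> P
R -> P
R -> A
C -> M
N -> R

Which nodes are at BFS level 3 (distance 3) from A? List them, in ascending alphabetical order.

C, G, O, R

Level 0: A
Level 1: B, D, J, L, Q
Level 2: E, F, H, I, K, M, N, P
Level 3: C, G, O, R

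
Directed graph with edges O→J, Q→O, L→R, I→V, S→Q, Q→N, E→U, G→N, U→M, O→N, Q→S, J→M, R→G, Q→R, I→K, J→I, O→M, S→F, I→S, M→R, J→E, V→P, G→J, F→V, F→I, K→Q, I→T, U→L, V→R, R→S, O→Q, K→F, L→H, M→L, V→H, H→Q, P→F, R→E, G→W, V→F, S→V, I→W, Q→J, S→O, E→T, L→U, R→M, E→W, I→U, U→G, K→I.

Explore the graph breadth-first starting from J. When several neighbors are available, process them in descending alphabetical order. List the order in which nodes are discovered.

Visit J; enqueue M, I, E → queue [M, I, E]
Visit M; enqueue R, L → queue [I, E, R, L]
Visit I; enqueue W, V, U, T, S, K → queue [E, R, L, W, V, U, T, S, K]
Visit E → queue [R, L, W, V, U, T, S, K]
Visit R; enqueue G → queue [L, W, V, U, T, S, K, G]
Visit L; enqueue H → queue [W, V, U, T, S, K, G, H]
Visit W → queue [V, U, T, S, K, G, H]
Visit V; enqueue P, F → queue [U, T, S, K, G, H, P, F]
Visit U → queue [T, S, K, G, H, P, F]
Visit T → queue [S, K, G, H, P, F]
Visit S; enqueue Q, O → queue [K, G, H, P, F, Q, O]
Visit K → queue [G, H, P, F, Q, O]
Visit G; enqueue N → queue [H, P, F, Q, O, N]
Visit H → queue [P, F, Q, O, N]
Visit P → queue [F, Q, O, N]
Visit F → queue [Q, O, N]
Visit Q → queue [O, N]
Visit O → queue [N]
Visit N → queue []

J, M, I, E, R, L, W, V, U, T, S, K, G, H, P, F, Q, O, N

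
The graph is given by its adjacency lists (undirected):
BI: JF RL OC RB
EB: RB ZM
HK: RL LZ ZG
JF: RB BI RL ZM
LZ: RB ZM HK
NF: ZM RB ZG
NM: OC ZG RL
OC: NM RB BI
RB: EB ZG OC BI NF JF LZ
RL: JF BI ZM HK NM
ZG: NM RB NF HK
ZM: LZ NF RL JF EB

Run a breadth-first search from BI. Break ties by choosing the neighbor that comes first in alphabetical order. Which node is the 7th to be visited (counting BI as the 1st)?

Visit BI; enqueue JF, OC, RB, RL → queue [JF, OC, RB, RL]
Visit JF; enqueue ZM → queue [OC, RB, RL, ZM]
Visit OC; enqueue NM → queue [RB, RL, ZM, NM]
Visit RB; enqueue EB, LZ, NF, ZG → queue [RL, ZM, NM, EB, LZ, NF, ZG]
Visit RL; enqueue HK → queue [ZM, NM, EB, LZ, NF, ZG, HK]
Visit ZM → queue [NM, EB, LZ, NF, ZG, HK]
Visit NM → queue [EB, LZ, NF, ZG, HK]
Visit EB → queue [LZ, NF, ZG, HK]
Visit LZ → queue [NF, ZG, HK]
Visit NF → queue [ZG, HK]
Visit ZG → queue [HK]
Visit HK → queue []

Visit order: BI, JF, OC, RB, RL, ZM, NM, EB, LZ, NF, ZG, HK

NM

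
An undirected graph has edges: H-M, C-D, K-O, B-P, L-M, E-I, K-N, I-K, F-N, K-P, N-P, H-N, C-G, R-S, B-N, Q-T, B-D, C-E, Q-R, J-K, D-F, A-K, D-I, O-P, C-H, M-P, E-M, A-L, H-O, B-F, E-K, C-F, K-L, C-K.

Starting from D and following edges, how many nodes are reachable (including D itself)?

BFS from D visits: D, I, F, C, B, K, E, N, H, G, P, O, L, J, A, M
Reachable nodes: 16 of 20 total.

16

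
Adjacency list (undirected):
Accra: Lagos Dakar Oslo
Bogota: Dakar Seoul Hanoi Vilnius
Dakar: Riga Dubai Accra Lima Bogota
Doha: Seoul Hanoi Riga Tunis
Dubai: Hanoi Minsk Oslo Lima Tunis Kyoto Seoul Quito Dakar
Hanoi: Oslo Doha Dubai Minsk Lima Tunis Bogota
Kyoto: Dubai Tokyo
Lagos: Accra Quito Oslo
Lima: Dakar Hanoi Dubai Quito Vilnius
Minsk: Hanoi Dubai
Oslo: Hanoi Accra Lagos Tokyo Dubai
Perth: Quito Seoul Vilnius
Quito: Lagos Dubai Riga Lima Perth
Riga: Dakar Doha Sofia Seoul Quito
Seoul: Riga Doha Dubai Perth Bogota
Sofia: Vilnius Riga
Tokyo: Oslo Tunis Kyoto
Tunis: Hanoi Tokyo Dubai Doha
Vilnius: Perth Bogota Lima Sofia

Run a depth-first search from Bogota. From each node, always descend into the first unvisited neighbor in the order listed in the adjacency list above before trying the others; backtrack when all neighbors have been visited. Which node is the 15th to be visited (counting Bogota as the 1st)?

Sofia

Visit Bogota
Bogota → Dakar
Dakar → Riga
Riga → Doha
Doha → Seoul
Seoul → Dubai
Dubai → Hanoi
Hanoi → Oslo
Oslo → Accra
Accra → Lagos
Lagos → Quito
Quito → Lima
Lima → Vilnius
Vilnius → Perth
Vilnius → Sofia
Oslo → Tokyo
Tokyo → Tunis
Tokyo → Kyoto
Hanoi → Minsk

Visit order: Bogota, Dakar, Riga, Doha, Seoul, Dubai, Hanoi, Oslo, Accra, Lagos, Quito, Lima, Vilnius, Perth, Sofia, Tokyo, Tunis, Kyoto, Minsk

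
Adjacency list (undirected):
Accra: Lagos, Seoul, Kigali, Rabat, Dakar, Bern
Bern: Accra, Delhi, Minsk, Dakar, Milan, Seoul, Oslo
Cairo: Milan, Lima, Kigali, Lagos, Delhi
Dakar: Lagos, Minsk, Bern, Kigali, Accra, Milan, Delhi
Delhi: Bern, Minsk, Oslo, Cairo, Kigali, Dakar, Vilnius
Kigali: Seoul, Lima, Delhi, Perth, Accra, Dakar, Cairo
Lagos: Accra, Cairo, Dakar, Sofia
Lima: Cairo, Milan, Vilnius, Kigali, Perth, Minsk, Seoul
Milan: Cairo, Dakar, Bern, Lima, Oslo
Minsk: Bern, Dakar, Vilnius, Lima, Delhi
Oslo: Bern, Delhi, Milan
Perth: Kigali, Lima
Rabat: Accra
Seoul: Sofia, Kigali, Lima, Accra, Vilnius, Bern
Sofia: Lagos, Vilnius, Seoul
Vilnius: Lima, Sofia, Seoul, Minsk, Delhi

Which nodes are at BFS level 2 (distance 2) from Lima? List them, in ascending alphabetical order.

Accra, Bern, Dakar, Delhi, Lagos, Oslo, Sofia

Level 0: Lima
Level 1: Cairo, Kigali, Milan, Minsk, Perth, Seoul, Vilnius
Level 2: Accra, Bern, Dakar, Delhi, Lagos, Oslo, Sofia
Level 3: Rabat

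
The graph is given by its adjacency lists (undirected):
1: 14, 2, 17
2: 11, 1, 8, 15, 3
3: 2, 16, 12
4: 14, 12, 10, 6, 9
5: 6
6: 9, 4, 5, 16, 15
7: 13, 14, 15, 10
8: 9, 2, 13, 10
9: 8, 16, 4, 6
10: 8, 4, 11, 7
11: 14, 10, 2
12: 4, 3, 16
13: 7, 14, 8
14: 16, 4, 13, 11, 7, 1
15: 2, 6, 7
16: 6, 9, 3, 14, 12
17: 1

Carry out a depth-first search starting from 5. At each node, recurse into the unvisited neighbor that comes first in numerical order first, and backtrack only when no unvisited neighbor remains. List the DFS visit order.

Visit 5
5 → 6
6 → 4
4 → 9
9 → 8
8 → 2
2 → 1
1 → 14
14 → 7
7 → 10
10 → 11
7 → 13
7 → 15
14 → 16
16 → 3
3 → 12
1 → 17

5, 6, 4, 9, 8, 2, 1, 14, 7, 10, 11, 13, 15, 16, 3, 12, 17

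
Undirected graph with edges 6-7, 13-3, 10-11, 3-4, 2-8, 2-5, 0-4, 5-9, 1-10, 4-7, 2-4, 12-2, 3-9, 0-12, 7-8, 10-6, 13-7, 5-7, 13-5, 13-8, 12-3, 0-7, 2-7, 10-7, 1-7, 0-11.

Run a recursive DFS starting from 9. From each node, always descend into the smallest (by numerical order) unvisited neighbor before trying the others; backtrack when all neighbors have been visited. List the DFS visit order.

9 -> 3 -> 4 -> 0 -> 7 -> 1 -> 10 -> 6 -> 11 -> 2 -> 5 -> 13 -> 8 -> 12

Visit 9
9 → 3
3 → 4
4 → 0
0 → 7
7 → 1
1 → 10
10 → 6
10 → 11
7 → 2
2 → 5
5 → 13
13 → 8
2 → 12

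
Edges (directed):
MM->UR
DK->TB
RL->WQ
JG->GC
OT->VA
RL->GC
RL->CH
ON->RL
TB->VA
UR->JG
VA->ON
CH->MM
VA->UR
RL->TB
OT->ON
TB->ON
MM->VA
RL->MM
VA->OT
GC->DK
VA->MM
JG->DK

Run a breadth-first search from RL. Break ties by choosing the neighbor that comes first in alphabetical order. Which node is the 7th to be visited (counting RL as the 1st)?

DK

Visit RL; enqueue CH, GC, MM, TB, WQ → queue [CH, GC, MM, TB, WQ]
Visit CH → queue [GC, MM, TB, WQ]
Visit GC; enqueue DK → queue [MM, TB, WQ, DK]
Visit MM; enqueue UR, VA → queue [TB, WQ, DK, UR, VA]
Visit TB; enqueue ON → queue [WQ, DK, UR, VA, ON]
Visit WQ → queue [DK, UR, VA, ON]
Visit DK → queue [UR, VA, ON]
Visit UR; enqueue JG → queue [VA, ON, JG]
Visit VA; enqueue OT → queue [ON, JG, OT]
Visit ON → queue [JG, OT]
Visit JG → queue [OT]
Visit OT → queue []

Visit order: RL, CH, GC, MM, TB, WQ, DK, UR, VA, ON, JG, OT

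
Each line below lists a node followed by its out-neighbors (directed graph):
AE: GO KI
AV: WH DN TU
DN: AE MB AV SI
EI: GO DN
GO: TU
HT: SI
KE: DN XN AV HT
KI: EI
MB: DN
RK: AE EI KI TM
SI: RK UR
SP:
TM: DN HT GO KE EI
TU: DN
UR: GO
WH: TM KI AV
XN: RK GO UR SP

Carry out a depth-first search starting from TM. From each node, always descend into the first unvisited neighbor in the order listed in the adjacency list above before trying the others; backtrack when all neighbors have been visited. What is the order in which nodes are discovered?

Visit TM
TM → DN
DN → AE
AE → GO
GO → TU
AE → KI
KI → EI
DN → MB
DN → AV
AV → WH
DN → SI
SI → RK
SI → UR
TM → HT
TM → KE
KE → XN
XN → SP

TM → DN → AE → GO → TU → KI → EI → MB → AV → WH → SI → RK → UR → HT → KE → XN → SP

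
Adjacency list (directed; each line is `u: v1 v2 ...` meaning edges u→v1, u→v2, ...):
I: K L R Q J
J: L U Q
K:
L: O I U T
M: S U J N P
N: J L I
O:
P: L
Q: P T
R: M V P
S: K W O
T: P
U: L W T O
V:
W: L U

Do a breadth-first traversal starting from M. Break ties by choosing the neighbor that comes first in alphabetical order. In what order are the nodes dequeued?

M → J → N → P → S → U → L → Q → I → K → O → W → T → R → V

Visit M; enqueue J, N, P, S, U → queue [J, N, P, S, U]
Visit J; enqueue L, Q → queue [N, P, S, U, L, Q]
Visit N; enqueue I → queue [P, S, U, L, Q, I]
Visit P → queue [S, U, L, Q, I]
Visit S; enqueue K, O, W → queue [U, L, Q, I, K, O, W]
Visit U; enqueue T → queue [L, Q, I, K, O, W, T]
Visit L → queue [Q, I, K, O, W, T]
Visit Q → queue [I, K, O, W, T]
Visit I; enqueue R → queue [K, O, W, T, R]
Visit K → queue [O, W, T, R]
Visit O → queue [W, T, R]
Visit W → queue [T, R]
Visit T → queue [R]
Visit R; enqueue V → queue [V]
Visit V → queue []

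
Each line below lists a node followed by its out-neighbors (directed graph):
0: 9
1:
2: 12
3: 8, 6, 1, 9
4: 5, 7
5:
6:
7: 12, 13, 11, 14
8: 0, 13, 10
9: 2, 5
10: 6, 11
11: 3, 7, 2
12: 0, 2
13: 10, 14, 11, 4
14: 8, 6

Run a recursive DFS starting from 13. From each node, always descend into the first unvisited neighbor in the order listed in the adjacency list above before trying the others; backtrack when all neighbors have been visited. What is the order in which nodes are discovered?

Visit 13
13 → 10
10 → 6
10 → 11
11 → 3
3 → 8
8 → 0
0 → 9
9 → 2
2 → 12
9 → 5
3 → 1
11 → 7
7 → 14
13 → 4

13, 10, 6, 11, 3, 8, 0, 9, 2, 12, 5, 1, 7, 14, 4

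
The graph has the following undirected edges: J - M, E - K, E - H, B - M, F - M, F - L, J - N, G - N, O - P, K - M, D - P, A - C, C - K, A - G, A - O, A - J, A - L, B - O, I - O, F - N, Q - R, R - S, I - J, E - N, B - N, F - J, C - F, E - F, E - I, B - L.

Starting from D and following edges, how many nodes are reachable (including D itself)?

BFS from D visits: D, P, O, A, B, I, C, G, J, L, M, N, E, F, K, H
Reachable nodes: 16 of 19 total.

16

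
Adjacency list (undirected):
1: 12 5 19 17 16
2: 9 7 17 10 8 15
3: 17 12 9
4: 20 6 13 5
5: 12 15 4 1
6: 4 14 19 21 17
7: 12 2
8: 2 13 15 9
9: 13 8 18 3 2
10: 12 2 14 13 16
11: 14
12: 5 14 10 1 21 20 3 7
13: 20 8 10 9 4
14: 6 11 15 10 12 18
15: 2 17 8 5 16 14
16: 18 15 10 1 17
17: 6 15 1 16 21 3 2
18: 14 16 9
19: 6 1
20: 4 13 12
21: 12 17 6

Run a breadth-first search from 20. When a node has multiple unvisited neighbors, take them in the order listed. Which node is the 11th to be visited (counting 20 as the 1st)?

1

Visit 20; enqueue 4, 13, 12 → queue [4, 13, 12]
Visit 4; enqueue 6, 5 → queue [13, 12, 6, 5]
Visit 13; enqueue 8, 10, 9 → queue [12, 6, 5, 8, 10, 9]
Visit 12; enqueue 14, 1, 21, 3, 7 → queue [6, 5, 8, 10, 9, 14, 1, 21, 3, 7]
Visit 6; enqueue 19, 17 → queue [5, 8, 10, 9, 14, 1, 21, 3, 7, 19, 17]
Visit 5; enqueue 15 → queue [8, 10, 9, 14, 1, 21, 3, 7, 19, 17, 15]
Visit 8; enqueue 2 → queue [10, 9, 14, 1, 21, 3, 7, 19, 17, 15, 2]
Visit 10; enqueue 16 → queue [9, 14, 1, 21, 3, 7, 19, 17, 15, 2, 16]
Visit 9; enqueue 18 → queue [14, 1, 21, 3, 7, 19, 17, 15, 2, 16, 18]
Visit 14; enqueue 11 → queue [1, 21, 3, 7, 19, 17, 15, 2, 16, 18, 11]
Visit 1 → queue [21, 3, 7, 19, 17, 15, 2, 16, 18, 11]
Visit 21 → queue [3, 7, 19, 17, 15, 2, 16, 18, 11]
Visit 3 → queue [7, 19, 17, 15, 2, 16, 18, 11]
Visit 7 → queue [19, 17, 15, 2, 16, 18, 11]
Visit 19 → queue [17, 15, 2, 16, 18, 11]
Visit 17 → queue [15, 2, 16, 18, 11]
Visit 15 → queue [2, 16, 18, 11]
Visit 2 → queue [16, 18, 11]
Visit 16 → queue [18, 11]
Visit 18 → queue [11]
Visit 11 → queue []

Visit order: 20, 4, 13, 12, 6, 5, 8, 10, 9, 14, 1, 21, 3, 7, 19, 17, 15, 2, 16, 18, 11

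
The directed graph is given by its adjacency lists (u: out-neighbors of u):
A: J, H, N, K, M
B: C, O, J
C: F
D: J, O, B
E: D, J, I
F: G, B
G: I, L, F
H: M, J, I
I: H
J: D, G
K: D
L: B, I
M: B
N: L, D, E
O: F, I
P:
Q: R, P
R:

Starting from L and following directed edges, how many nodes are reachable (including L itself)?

11

BFS from L visits: L, I, B, H, O, J, C, M, F, G, D
Reachable nodes: 11 of 18 total.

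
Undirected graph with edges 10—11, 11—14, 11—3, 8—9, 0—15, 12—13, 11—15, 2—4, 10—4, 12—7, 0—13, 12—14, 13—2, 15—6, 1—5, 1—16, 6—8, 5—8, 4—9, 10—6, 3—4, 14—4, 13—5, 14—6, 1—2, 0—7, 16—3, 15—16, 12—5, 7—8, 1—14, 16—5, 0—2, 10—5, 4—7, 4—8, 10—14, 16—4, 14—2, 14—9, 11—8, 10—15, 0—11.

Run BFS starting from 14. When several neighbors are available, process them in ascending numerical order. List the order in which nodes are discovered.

Visit 14; enqueue 1, 2, 4, 6, 9, 10, 11, 12 → queue [1, 2, 4, 6, 9, 10, 11, 12]
Visit 1; enqueue 5, 16 → queue [2, 4, 6, 9, 10, 11, 12, 5, 16]
Visit 2; enqueue 0, 13 → queue [4, 6, 9, 10, 11, 12, 5, 16, 0, 13]
Visit 4; enqueue 3, 7, 8 → queue [6, 9, 10, 11, 12, 5, 16, 0, 13, 3, 7, 8]
Visit 6; enqueue 15 → queue [9, 10, 11, 12, 5, 16, 0, 13, 3, 7, 8, 15]
Visit 9 → queue [10, 11, 12, 5, 16, 0, 13, 3, 7, 8, 15]
Visit 10 → queue [11, 12, 5, 16, 0, 13, 3, 7, 8, 15]
Visit 11 → queue [12, 5, 16, 0, 13, 3, 7, 8, 15]
Visit 12 → queue [5, 16, 0, 13, 3, 7, 8, 15]
Visit 5 → queue [16, 0, 13, 3, 7, 8, 15]
Visit 16 → queue [0, 13, 3, 7, 8, 15]
Visit 0 → queue [13, 3, 7, 8, 15]
Visit 13 → queue [3, 7, 8, 15]
Visit 3 → queue [7, 8, 15]
Visit 7 → queue [8, 15]
Visit 8 → queue [15]
Visit 15 → queue []

14 → 1 → 2 → 4 → 6 → 9 → 10 → 11 → 12 → 5 → 16 → 0 → 13 → 3 → 7 → 8 → 15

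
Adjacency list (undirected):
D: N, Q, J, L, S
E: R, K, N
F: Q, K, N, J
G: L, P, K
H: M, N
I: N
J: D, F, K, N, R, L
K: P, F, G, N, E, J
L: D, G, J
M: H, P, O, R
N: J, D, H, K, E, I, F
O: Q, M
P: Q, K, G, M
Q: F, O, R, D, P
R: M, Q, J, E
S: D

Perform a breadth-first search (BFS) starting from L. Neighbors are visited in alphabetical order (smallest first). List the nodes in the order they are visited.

Visit L; enqueue D, G, J → queue [D, G, J]
Visit D; enqueue N, Q, S → queue [G, J, N, Q, S]
Visit G; enqueue K, P → queue [J, N, Q, S, K, P]
Visit J; enqueue F, R → queue [N, Q, S, K, P, F, R]
Visit N; enqueue E, H, I → queue [Q, S, K, P, F, R, E, H, I]
Visit Q; enqueue O → queue [S, K, P, F, R, E, H, I, O]
Visit S → queue [K, P, F, R, E, H, I, O]
Visit K → queue [P, F, R, E, H, I, O]
Visit P; enqueue M → queue [F, R, E, H, I, O, M]
Visit F → queue [R, E, H, I, O, M]
Visit R → queue [E, H, I, O, M]
Visit E → queue [H, I, O, M]
Visit H → queue [I, O, M]
Visit I → queue [O, M]
Visit O → queue [M]
Visit M → queue []

L, D, G, J, N, Q, S, K, P, F, R, E, H, I, O, M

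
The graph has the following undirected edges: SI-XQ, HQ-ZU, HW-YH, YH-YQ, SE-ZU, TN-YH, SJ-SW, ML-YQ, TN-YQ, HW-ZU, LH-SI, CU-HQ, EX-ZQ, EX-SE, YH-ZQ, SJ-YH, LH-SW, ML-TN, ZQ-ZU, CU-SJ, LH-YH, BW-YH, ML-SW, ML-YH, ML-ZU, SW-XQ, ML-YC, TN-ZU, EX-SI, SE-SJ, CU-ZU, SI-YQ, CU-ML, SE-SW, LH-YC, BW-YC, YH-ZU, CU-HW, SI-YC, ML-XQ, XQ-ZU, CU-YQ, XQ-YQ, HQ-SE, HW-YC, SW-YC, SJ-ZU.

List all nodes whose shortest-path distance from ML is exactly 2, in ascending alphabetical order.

Level 0: ML
Level 1: CU, SW, TN, XQ, YC, YH, YQ, ZU
Level 2: BW, HQ, HW, LH, SE, SI, SJ, ZQ
Level 3: EX

BW, HQ, HW, LH, SE, SI, SJ, ZQ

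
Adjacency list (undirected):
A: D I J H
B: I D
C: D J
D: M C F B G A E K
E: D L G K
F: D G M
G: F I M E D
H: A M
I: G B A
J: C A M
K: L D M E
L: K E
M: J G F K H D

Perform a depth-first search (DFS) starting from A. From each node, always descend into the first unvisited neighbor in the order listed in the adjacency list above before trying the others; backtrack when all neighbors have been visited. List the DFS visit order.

Visit A
A → D
D → M
M → J
J → C
M → G
G → F
G → I
I → B
G → E
E → L
L → K
M → H

A -> D -> M -> J -> C -> G -> F -> I -> B -> E -> L -> K -> H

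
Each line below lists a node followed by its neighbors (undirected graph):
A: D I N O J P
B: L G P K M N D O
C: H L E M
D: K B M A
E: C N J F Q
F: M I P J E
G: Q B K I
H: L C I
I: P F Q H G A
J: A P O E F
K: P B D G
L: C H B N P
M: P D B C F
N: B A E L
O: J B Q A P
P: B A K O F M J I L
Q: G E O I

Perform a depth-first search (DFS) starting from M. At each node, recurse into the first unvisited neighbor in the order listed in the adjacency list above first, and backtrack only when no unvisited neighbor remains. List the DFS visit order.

Visit M
M → P
P → B
B → L
L → C
C → H
H → I
I → F
F → J
J → A
A → D
D → K
K → G
G → Q
Q → E
E → N
Q → O

M P B L C H I F J A D K G Q E N O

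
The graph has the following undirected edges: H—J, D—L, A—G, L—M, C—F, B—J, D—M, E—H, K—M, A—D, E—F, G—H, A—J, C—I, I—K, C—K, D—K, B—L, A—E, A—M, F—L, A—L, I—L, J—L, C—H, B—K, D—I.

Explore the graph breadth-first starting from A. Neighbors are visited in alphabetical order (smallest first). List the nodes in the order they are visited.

A -> D -> E -> G -> J -> L -> M -> I -> K -> F -> H -> B -> C

Visit A; enqueue D, E, G, J, L, M → queue [D, E, G, J, L, M]
Visit D; enqueue I, K → queue [E, G, J, L, M, I, K]
Visit E; enqueue F, H → queue [G, J, L, M, I, K, F, H]
Visit G → queue [J, L, M, I, K, F, H]
Visit J; enqueue B → queue [L, M, I, K, F, H, B]
Visit L → queue [M, I, K, F, H, B]
Visit M → queue [I, K, F, H, B]
Visit I; enqueue C → queue [K, F, H, B, C]
Visit K → queue [F, H, B, C]
Visit F → queue [H, B, C]
Visit H → queue [B, C]
Visit B → queue [C]
Visit C → queue []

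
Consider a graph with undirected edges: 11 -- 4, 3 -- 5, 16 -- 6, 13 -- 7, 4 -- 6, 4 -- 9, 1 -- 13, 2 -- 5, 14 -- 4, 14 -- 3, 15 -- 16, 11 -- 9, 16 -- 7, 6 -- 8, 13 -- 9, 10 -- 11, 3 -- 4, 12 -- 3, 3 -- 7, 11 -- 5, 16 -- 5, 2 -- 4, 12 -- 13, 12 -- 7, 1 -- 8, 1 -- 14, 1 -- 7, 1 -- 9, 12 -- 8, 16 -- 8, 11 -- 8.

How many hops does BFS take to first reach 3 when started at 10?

3

Level 0: 10
Level 1: 11
Level 2: 4, 5, 8, 9
Level 3: 1, 2, 3, 6, 12, 13, 14, 16
Level 4: 7, 15
3 first appears at level 3.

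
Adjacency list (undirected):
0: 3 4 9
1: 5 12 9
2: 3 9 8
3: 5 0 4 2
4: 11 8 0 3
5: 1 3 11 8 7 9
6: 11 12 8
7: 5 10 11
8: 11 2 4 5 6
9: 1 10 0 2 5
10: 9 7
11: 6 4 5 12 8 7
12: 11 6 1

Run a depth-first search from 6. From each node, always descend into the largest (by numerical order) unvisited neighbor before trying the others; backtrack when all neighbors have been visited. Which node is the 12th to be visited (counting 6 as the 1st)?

0

Visit 6
6 → 12
12 → 11
11 → 8
8 → 5
5 → 9
9 → 10
10 → 7
9 → 2
2 → 3
3 → 4
4 → 0
9 → 1

Visit order: 6, 12, 11, 8, 5, 9, 10, 7, 2, 3, 4, 0, 1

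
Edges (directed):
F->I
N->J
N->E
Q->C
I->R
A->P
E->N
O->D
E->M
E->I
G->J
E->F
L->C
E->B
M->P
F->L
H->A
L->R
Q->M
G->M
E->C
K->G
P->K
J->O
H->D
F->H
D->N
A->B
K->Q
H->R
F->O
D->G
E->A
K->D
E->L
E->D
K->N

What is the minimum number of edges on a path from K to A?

Level 0: K
Level 1: D, G, N, Q
Level 2: C, E, J, M
Level 3: A, B, F, I, L, O, P
Level 4: H, R
A first appears at level 3.

3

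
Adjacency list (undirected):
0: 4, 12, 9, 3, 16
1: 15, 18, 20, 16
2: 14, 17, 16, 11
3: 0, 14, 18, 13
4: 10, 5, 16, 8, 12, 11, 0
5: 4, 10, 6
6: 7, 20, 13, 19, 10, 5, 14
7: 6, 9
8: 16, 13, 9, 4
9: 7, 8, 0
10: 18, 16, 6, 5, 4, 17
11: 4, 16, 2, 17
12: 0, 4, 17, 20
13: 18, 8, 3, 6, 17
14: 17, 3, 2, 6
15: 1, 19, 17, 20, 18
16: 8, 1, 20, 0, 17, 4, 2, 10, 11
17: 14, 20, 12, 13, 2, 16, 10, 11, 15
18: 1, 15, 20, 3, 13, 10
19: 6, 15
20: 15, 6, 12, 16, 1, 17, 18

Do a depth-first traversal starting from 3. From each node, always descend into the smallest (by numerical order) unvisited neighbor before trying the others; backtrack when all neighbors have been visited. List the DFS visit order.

3, 0, 4, 5, 6, 7, 9, 8, 13, 17, 2, 11, 16, 1, 15, 18, 10, 20, 12, 19, 14

Visit 3
3 → 0
0 → 4
4 → 5
5 → 6
6 → 7
7 → 9
9 → 8
8 → 13
13 → 17
17 → 2
2 → 11
11 → 16
16 → 1
1 → 15
15 → 18
18 → 10
18 → 20
20 → 12
15 → 19
2 → 14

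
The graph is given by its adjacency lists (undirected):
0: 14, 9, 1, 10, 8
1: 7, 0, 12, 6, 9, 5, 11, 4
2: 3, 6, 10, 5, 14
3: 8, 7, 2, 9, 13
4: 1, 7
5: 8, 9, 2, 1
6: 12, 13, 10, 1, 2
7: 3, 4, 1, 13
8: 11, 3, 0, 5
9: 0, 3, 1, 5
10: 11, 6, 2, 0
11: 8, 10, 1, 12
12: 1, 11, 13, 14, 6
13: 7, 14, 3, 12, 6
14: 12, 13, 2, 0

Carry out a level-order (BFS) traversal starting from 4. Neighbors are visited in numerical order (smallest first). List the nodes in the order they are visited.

4 1 7 0 5 6 9 11 12 3 13 8 10 14 2

Visit 4; enqueue 1, 7 → queue [1, 7]
Visit 1; enqueue 0, 5, 6, 9, 11, 12 → queue [7, 0, 5, 6, 9, 11, 12]
Visit 7; enqueue 3, 13 → queue [0, 5, 6, 9, 11, 12, 3, 13]
Visit 0; enqueue 8, 10, 14 → queue [5, 6, 9, 11, 12, 3, 13, 8, 10, 14]
Visit 5; enqueue 2 → queue [6, 9, 11, 12, 3, 13, 8, 10, 14, 2]
Visit 6 → queue [9, 11, 12, 3, 13, 8, 10, 14, 2]
Visit 9 → queue [11, 12, 3, 13, 8, 10, 14, 2]
Visit 11 → queue [12, 3, 13, 8, 10, 14, 2]
Visit 12 → queue [3, 13, 8, 10, 14, 2]
Visit 3 → queue [13, 8, 10, 14, 2]
Visit 13 → queue [8, 10, 14, 2]
Visit 8 → queue [10, 14, 2]
Visit 10 → queue [14, 2]
Visit 14 → queue [2]
Visit 2 → queue []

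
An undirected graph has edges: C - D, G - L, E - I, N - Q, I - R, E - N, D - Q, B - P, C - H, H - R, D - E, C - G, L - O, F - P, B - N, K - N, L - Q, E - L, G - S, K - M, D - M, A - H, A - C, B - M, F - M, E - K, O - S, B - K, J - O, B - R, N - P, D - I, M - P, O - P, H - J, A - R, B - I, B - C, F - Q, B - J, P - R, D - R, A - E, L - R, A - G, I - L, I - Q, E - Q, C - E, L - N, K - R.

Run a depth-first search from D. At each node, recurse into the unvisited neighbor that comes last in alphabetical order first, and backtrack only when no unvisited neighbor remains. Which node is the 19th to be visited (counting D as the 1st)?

Visit D
D → R
R → P
P → O
O → S
S → G
G → L
L → Q
Q → N
N → K
K → M
M → F
M → B
B → J
J → H
H → C
C → E
E → I
E → A

Visit order: D, R, P, O, S, G, L, Q, N, K, M, F, B, J, H, C, E, I, A

A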